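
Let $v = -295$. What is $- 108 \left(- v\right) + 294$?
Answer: $-31566$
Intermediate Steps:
$- 108 \left(- v\right) + 294 = - 108 \left(\left(-1\right) \left(-295\right)\right) + 294 = \left(-108\right) 295 + 294 = -31860 + 294 = -31566$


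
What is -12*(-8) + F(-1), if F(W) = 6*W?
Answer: 90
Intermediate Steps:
-12*(-8) + F(-1) = -12*(-8) + 6*(-1) = 96 - 6 = 90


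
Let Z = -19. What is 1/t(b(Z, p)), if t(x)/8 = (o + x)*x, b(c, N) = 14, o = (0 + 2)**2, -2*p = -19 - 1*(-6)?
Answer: 1/2016 ≈ 0.00049603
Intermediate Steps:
p = 13/2 (p = -(-19 - 1*(-6))/2 = -(-19 + 6)/2 = -1/2*(-13) = 13/2 ≈ 6.5000)
o = 4 (o = 2**2 = 4)
t(x) = 8*x*(4 + x) (t(x) = 8*((4 + x)*x) = 8*(x*(4 + x)) = 8*x*(4 + x))
1/t(b(Z, p)) = 1/(8*14*(4 + 14)) = 1/(8*14*18) = 1/2016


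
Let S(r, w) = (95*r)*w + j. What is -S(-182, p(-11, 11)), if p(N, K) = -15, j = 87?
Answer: -259437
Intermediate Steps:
S(r, w) = 87 + 95*r*w (S(r, w) = (95*r)*w + 87 = 95*r*w + 87 = 87 + 95*r*w)
-S(-182, p(-11, 11)) = -(87 + 95*(-182)*(-15)) = -(87 + 259350) = -1*259437 = -259437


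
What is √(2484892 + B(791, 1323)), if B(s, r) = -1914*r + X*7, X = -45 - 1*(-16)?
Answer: I*√47533 ≈ 218.02*I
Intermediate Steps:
X = -29 (X = -45 + 16 = -29)
B(s, r) = -203 - 1914*r (B(s, r) = -1914*r - 29*7 = -1914*r - 203 = -203 - 1914*r)
√(2484892 + B(791, 1323)) = √(2484892 + (-203 - 1914*1323)) = √(2484892 + (-203 - 2532222)) = √(2484892 - 2532425) = √(-47533) = I*√47533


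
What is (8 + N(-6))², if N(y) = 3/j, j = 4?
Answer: 1225/16 ≈ 76.563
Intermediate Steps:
N(y) = ¾ (N(y) = 3/4 = 3*(¼) = ¾)
(8 + N(-6))² = (8 + ¾)² = (35/4)² = 1225/16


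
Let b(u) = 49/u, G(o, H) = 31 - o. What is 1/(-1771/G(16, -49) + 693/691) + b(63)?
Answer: 8400277/10920294 ≈ 0.76924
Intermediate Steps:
1/(-1771/G(16, -49) + 693/691) + b(63) = 1/(-1771/(31 - 1*16) + 693/691) + 49/63 = 1/(-1771/(31 - 16) + 693*(1/691)) + 49*(1/63) = 1/(-1771/15 + 693/691) + 7/9 = 1/(-1213366/10365) + 7/9 = -10365/1213366 + 7/9 = 8400277/10920294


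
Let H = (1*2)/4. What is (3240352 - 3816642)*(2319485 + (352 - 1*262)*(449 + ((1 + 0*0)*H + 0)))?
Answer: -1360009822600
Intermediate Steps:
H = ½ (H = 2*(¼) = ½ ≈ 0.50000)
(3240352 - 3816642)*(2319485 + (352 - 1*262)*(449 + ((1 + 0*0)*H + 0))) = (3240352 - 3816642)*(2319485 + (352 - 1*262)*(449 + ((1 + 0*0)*(½) + 0))) = -576290*(2319485 + (352 - 262)*(449 + ((1 + 0)*(½) + 0))) = -576290*(2319485 + 90*(449 + (1*(½) + 0))) = -576290*(2319485 + 90*(449 + (½ + 0))) = -576290*(2319485 + 90*(449 + ½)) = -576290*(2319485 + 90*(899/2)) = -576290*(2319485 + 40455) = -576290*2359940 = -1360009822600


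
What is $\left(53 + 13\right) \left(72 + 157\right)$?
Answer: $15114$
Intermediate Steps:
$\left(53 + 13\right) \left(72 + 157\right) = 66 \cdot 229 = 15114$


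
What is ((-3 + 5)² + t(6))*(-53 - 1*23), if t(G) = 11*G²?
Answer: -30400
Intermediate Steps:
((-3 + 5)² + t(6))*(-53 - 1*23) = ((-3 + 5)² + 11*6²)*(-53 - 1*23) = (2² + 11*36)*(-53 - 23) = (4 + 396)*(-76) = 400*(-76) = -30400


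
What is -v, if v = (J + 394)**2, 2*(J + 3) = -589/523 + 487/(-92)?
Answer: -1392619913459329/9260597824 ≈ -1.5038e+5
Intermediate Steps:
J = -597585/96232 (J = -3 + (-589/523 + 487/(-92))/2 = -3 + (-589*1/523 + 487*(-1/92))/2 = -3 + (-589/523 - 487/92)/2 = -3 + (1/2)*(-308889/48116) = -3 - 308889/96232 = -597585/96232 ≈ -6.2098)
v = 1392619913459329/9260597824 (v = (-597585/96232 + 394)**2 = (37317823/96232)**2 = 1392619913459329/9260597824 ≈ 1.5038e+5)
-v = -1*1392619913459329/9260597824 = -1392619913459329/9260597824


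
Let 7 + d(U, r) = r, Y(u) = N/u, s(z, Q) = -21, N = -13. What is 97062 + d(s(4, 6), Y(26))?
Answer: 194109/2 ≈ 97055.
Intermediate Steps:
Y(u) = -13/u
d(U, r) = -7 + r
97062 + d(s(4, 6), Y(26)) = 97062 + (-7 - 13/26) = 97062 + (-7 - 13*1/26) = 97062 + (-7 - 1/2) = 97062 - 15/2 = 194109/2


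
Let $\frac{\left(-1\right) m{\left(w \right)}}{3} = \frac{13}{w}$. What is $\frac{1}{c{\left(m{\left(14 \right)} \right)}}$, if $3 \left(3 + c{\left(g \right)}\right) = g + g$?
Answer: $- \frac{7}{34} \approx -0.20588$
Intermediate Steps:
$m{\left(w \right)} = - \frac{39}{w}$ ($m{\left(w \right)} = - 3 \frac{13}{w} = - \frac{39}{w}$)
$c{\left(g \right)} = -3 + \frac{2 g}{3}$ ($c{\left(g \right)} = -3 + \frac{g + g}{3} = -3 + \frac{2 g}{3}$)
$\frac{1}{c{\left(m{\left(14 \right)} \right)}} = \frac{1}{-3 + \frac{2 \left(- \frac{39}{14}\right)}{3}} = \frac{1}{-3 + \frac{2 \left(\left(-39\right) \frac{1}{14}\right)}{3}} = \frac{1}{-3 + \frac{2}{3} \left(- \frac{39}{14}\right)} = \frac{1}{-3 - \frac{13}{7}} = \frac{1}{- \frac{34}{7}} = - \frac{7}{34}$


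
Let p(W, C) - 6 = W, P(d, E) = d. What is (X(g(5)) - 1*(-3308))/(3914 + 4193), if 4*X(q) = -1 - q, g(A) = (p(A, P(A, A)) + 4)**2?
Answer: 6503/16214 ≈ 0.40107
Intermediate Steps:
p(W, C) = 6 + W
g(A) = (10 + A)**2 (g(A) = ((6 + A) + 4)**2 = (10 + A)**2)
X(q) = -1/4 - q/4 (X(q) = (-1 - q)/4 = -1/4 - q/4)
(X(g(5)) - 1*(-3308))/(3914 + 4193) = ((-1/4 - (10 + 5)**2/4) - 1*(-3308))/(3914 + 4193) = ((-1/4 - 1/4*15**2) + 3308)/8107 = ((-1/4 - 1/4*225) + 3308)*(1/8107) = ((-1/4 - 225/4) + 3308)*(1/8107) = (-113/2 + 3308)*(1/8107) = (6503/2)*(1/8107) = 6503/16214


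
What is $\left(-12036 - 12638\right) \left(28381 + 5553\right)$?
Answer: $-837287516$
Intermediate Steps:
$\left(-12036 - 12638\right) \left(28381 + 5553\right) = \left(-24674\right) 33934 = -837287516$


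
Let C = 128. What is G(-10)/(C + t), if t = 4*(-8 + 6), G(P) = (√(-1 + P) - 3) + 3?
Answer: I*√11/120 ≈ 0.027639*I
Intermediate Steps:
G(P) = √(-1 + P) (G(P) = (-3 + √(-1 + P)) + 3 = √(-1 + P))
t = -8 (t = 4*(-2) = -8)
G(-10)/(C + t) = √(-1 - 10)/(128 - 8) = √(-11)/120 = (I*√11)/120 = I*√11/120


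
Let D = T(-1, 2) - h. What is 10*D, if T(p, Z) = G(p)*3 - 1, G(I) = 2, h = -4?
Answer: 90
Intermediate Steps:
T(p, Z) = 5 (T(p, Z) = 2*3 - 1 = 6 - 1 = 5)
D = 9 (D = 5 - 1*(-4) = 5 + 4 = 9)
10*D = 10*9 = 90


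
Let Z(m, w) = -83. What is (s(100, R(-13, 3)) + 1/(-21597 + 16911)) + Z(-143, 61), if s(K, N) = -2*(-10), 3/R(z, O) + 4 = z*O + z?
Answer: -295219/4686 ≈ -63.000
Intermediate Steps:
R(z, O) = 3/(-4 + z + O*z) (R(z, O) = 3/(-4 + (z*O + z)) = 3/(-4 + (O*z + z)) = 3/(-4 + (z + O*z)) = 3/(-4 + z + O*z))
s(K, N) = 20
(s(100, R(-13, 3)) + 1/(-21597 + 16911)) + Z(-143, 61) = (20 + 1/(-21597 + 16911)) - 83 = (20 + 1/(-4686)) - 83 = (20 - 1/4686) - 83 = 93719/4686 - 83 = -295219/4686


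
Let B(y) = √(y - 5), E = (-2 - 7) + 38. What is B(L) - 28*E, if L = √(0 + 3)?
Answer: -812 + I*√(5 - √3) ≈ -812.0 + 1.8077*I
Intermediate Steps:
E = 29 (E = -9 + 38 = 29)
L = √3 ≈ 1.7320
B(y) = √(-5 + y)
B(L) - 28*E = √(-5 + √3) - 28*29 = √(-5 + √3) - 812 = -812 + √(-5 + √3)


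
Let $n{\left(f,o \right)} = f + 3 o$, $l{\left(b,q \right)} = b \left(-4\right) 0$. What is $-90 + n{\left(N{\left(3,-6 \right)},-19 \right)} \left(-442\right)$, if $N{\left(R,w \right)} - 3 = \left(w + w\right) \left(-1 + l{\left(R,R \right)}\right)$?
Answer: $18474$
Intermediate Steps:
$l{\left(b,q \right)} = 0$ ($l{\left(b,q \right)} = - 4 b 0 = 0$)
$N{\left(R,w \right)} = 3 - 2 w$ ($N{\left(R,w \right)} = 3 + \left(w + w\right) \left(-1 + 0\right) = 3 + 2 w \left(-1\right) = 3 - 2 w$)
$-90 + n{\left(N{\left(3,-6 \right)},-19 \right)} \left(-442\right) = -90 + \left(\left(3 - -12\right) + 3 \left(-19\right)\right) \left(-442\right) = -90 + \left(\left(3 + 12\right) - 57\right) \left(-442\right) = -90 + \left(15 - 57\right) \left(-442\right) = -90 - -18564 = -90 + 18564 = 18474$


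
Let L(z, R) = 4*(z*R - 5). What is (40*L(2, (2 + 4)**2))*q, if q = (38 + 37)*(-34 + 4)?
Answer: -24120000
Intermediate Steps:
L(z, R) = -20 + 4*R*z (L(z, R) = 4*(R*z - 5) = 4*(-5 + R*z) = -20 + 4*R*z)
q = -2250 (q = 75*(-30) = -2250)
(40*L(2, (2 + 4)**2))*q = (40*(-20 + 4*(2 + 4)**2*2))*(-2250) = (40*(-20 + 4*6**2*2))*(-2250) = (40*(-20 + 4*36*2))*(-2250) = (40*(-20 + 288))*(-2250) = (40*268)*(-2250) = 10720*(-2250) = -24120000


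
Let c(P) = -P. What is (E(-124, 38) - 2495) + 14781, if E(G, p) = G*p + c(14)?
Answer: 7560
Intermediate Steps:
E(G, p) = -14 + G*p (E(G, p) = G*p - 1*14 = G*p - 14 = -14 + G*p)
(E(-124, 38) - 2495) + 14781 = ((-14 - 124*38) - 2495) + 14781 = ((-14 - 4712) - 2495) + 14781 = (-4726 - 2495) + 14781 = -7221 + 14781 = 7560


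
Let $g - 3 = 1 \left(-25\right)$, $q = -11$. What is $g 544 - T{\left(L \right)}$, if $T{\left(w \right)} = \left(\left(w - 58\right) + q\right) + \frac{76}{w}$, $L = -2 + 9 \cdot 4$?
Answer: $- \frac{202899}{17} \approx -11935.0$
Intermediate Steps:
$g = -22$ ($g = 3 + 1 \left(-25\right) = 3 - 25 = -22$)
$L = 34$ ($L = -2 + 36 = 34$)
$T{\left(w \right)} = -69 + w + \frac{76}{w}$ ($T{\left(w \right)} = \left(\left(w - 58\right) - 11\right) + \frac{76}{w} = \left(\left(-58 + w\right) - 11\right) + \frac{76}{w} = \left(-69 + w\right) + \frac{76}{w} = -69 + w + \frac{76}{w}$)
$g 544 - T{\left(L \right)} = \left(-22\right) 544 - \left(-69 + 34 + \frac{76}{34}\right) = -11968 - \left(-69 + 34 + 76 \cdot \frac{1}{34}\right) = -11968 - \left(-69 + 34 + \frac{38}{17}\right) = -11968 - - \frac{557}{17} = -11968 + \frac{557}{17} = - \frac{202899}{17}$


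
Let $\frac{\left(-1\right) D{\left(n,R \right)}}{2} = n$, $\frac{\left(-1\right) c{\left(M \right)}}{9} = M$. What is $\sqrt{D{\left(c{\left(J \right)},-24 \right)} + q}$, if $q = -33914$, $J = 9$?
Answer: $2 i \sqrt{8438} \approx 183.72 i$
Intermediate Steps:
$c{\left(M \right)} = - 9 M$
$D{\left(n,R \right)} = - 2 n$
$\sqrt{D{\left(c{\left(J \right)},-24 \right)} + q} = \sqrt{- 2 \left(\left(-9\right) 9\right) - 33914} = \sqrt{\left(-2\right) \left(-81\right) - 33914} = \sqrt{162 - 33914} = \sqrt{-33752} = 2 i \sqrt{8438}$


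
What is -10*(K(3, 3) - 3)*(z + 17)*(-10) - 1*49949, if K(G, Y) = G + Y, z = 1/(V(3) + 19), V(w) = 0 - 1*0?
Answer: -851831/19 ≈ -44833.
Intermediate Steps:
V(w) = 0 (V(w) = 0 + 0 = 0)
z = 1/19 (z = 1/(0 + 19) = 1/19 ≈ 0.052632)
-10*(K(3, 3) - 3)*(z + 17)*(-10) - 1*49949 = -10*((3 + 3) - 3)*(1/19 + 17)*(-10) - 1*49949 = -10*(6 - 3)*324/19*(-10) - 49949 = -30*324/19*(-10) - 49949 = -10*972/19*(-10) - 49949 = -9720/19*(-10) - 49949 = 97200/19 - 49949 = -851831/19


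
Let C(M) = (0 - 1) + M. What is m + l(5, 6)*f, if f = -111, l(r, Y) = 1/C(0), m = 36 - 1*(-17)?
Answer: 164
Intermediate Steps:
m = 53 (m = 36 + 17 = 53)
C(M) = -1 + M
l(r, Y) = -1 (l(r, Y) = 1/(-1 + 0) = 1/(-1) = -1)
m + l(5, 6)*f = 53 - 1*(-111) = 53 + 111 = 164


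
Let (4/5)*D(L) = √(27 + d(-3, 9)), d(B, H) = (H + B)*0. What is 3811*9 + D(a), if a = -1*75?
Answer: 34299 + 15*√3/4 ≈ 34306.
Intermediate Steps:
d(B, H) = 0 (d(B, H) = (B + H)*0 = 0)
a = -75
D(L) = 15*√3/4 (D(L) = 5*√(27 + 0)/4 = 5*√27/4 = 5*(3*√3)/4 = 15*√3/4)
3811*9 + D(a) = 3811*9 + 15*√3/4 = 34299 + 15*√3/4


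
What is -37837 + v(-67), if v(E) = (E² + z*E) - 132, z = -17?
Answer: -32341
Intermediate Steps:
v(E) = -132 + E² - 17*E (v(E) = (E² - 17*E) - 132 = -132 + E² - 17*E)
-37837 + v(-67) = -37837 + (-132 + (-67)² - 17*(-67)) = -37837 + (-132 + 4489 + 1139) = -37837 + 5496 = -32341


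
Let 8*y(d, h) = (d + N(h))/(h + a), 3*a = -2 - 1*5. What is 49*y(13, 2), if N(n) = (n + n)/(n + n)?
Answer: -1029/4 ≈ -257.25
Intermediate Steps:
N(n) = 1 (N(n) = (2*n)/((2*n)) = (2*n)*(1/(2*n)) = 1)
a = -7/3 (a = (-2 - 1*5)/3 = (-2 - 5)/3 = (⅓)*(-7) = -7/3 ≈ -2.3333)
y(d, h) = (1 + d)/(8*(-7/3 + h)) (y(d, h) = ((d + 1)/(h - 7/3))/8 = ((1 + d)/(-7/3 + h))/8 = (1 + d)/(8*(-7/3 + h)))
49*y(13, 2) = 49*(3*(1 + 13)/(8*(-7 + 3*2))) = 49*((3/8)*14/(-7 + 6)) = 49*((3/8)*14/(-1)) = 49*((3/8)*(-1)*14) = 49*(-21/4) = -1029/4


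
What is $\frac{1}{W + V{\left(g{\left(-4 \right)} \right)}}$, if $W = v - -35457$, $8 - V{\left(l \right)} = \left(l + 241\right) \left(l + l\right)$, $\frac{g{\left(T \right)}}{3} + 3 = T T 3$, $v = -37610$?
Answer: $- \frac{1}{103665} \approx -9.6465 \cdot 10^{-6}$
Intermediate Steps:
$g{\left(T \right)} = -9 + 9 T^{2}$ ($g{\left(T \right)} = -9 + 3 T T 3 = -9 + 3 T^{2} \cdot 3 = -9 + 3 \cdot 3 T^{2} = -9 + 9 T^{2}$)
$V{\left(l \right)} = 8 - 2 l \left(241 + l\right)$ ($V{\left(l \right)} = 8 - \left(l + 241\right) \left(l + l\right) = 8 - \left(241 + l\right) 2 l = 8 - 2 l \left(241 + l\right)$)
$W = -2153$ ($W = -37610 - -35457 = -37610 + 35457 = -2153$)
$\frac{1}{W + V{\left(g{\left(-4 \right)} \right)}} = \frac{1}{-2153 - \left(-8 + 2 \left(-9 + 9 \left(-4\right)^{2}\right)^{2} + 482 \left(-9 + 9 \left(-4\right)^{2}\right)\right)} = \frac{1}{-2153 - \left(-8 + 2 \left(-9 + 9 \cdot 16\right)^{2} + 482 \left(-9 + 9 \cdot 16\right)\right)} = \frac{1}{-2153 - \left(-8 + 2 \left(-9 + 144\right)^{2} + 482 \left(-9 + 144\right)\right)} = \frac{1}{-2153 - \left(65062 + 36450\right)} = \frac{1}{-2153 - 101512} = \frac{1}{-103665} = - \frac{1}{103665}$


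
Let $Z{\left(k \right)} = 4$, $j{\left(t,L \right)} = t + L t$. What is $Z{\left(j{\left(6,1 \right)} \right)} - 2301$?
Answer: $-2297$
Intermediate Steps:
$Z{\left(j{\left(6,1 \right)} \right)} - 2301 = 4 - 2301 = -2297$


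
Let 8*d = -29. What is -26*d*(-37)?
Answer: -13949/4 ≈ -3487.3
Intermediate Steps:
d = -29/8 (d = (⅛)*(-29) = -29/8 ≈ -3.6250)
-26*d*(-37) = -26*(-29/8)*(-37) = (377/4)*(-37) = -13949/4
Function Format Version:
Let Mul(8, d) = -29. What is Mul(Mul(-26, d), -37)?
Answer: Rational(-13949, 4) ≈ -3487.3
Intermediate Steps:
d = Rational(-29, 8) (d = Mul(Rational(1, 8), -29) = Rational(-29, 8) ≈ -3.6250)
Mul(Mul(-26, d), -37) = Mul(Mul(-26, Rational(-29, 8)), -37) = Mul(Rational(377, 4), -37) = Rational(-13949, 4)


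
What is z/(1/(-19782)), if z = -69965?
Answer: 1384047630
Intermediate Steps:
z/(1/(-19782)) = -69965/(1/(-19782)) = -69965/(-1/19782) = -69965*(-19782) = 1384047630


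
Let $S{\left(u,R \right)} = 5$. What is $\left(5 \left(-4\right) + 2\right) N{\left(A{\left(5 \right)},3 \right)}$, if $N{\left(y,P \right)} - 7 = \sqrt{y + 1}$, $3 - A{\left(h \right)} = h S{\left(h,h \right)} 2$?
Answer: $-126 - 18 i \sqrt{46} \approx -126.0 - 122.08 i$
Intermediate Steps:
$A{\left(h \right)} = 3 - 10 h$ ($A{\left(h \right)} = 3 - h 5 \cdot 2 = 3 - 5 h 2 = 3 - 10 h$)
$N{\left(y,P \right)} = 7 + \sqrt{1 + y}$ ($N{\left(y,P \right)} = 7 + \sqrt{y + 1} = 7 + \sqrt{1 + y}$)
$\left(5 \left(-4\right) + 2\right) N{\left(A{\left(5 \right)},3 \right)} = \left(5 \left(-4\right) + 2\right) \left(7 + \sqrt{1 + \left(3 - 50\right)}\right) = \left(-20 + 2\right) \left(7 + \sqrt{1 + \left(3 - 50\right)}\right) = - 18 \left(7 + \sqrt{1 - 47}\right) = - 18 \left(7 + \sqrt{-46}\right) = - 18 \left(7 + i \sqrt{46}\right) = -126 - 18 i \sqrt{46}$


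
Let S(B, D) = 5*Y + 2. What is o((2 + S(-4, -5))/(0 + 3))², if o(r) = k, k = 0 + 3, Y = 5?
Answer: 9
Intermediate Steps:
S(B, D) = 27 (S(B, D) = 5*5 + 2 = 25 + 2 = 27)
k = 3
o(r) = 3
o((2 + S(-4, -5))/(0 + 3))² = 3² = 9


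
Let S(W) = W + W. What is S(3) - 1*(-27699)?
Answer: 27705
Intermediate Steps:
S(W) = 2*W
S(3) - 1*(-27699) = 2*3 - 1*(-27699) = 6 + 27699 = 27705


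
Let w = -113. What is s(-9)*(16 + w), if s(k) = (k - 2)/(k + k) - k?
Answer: -16781/18 ≈ -932.28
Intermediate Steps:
s(k) = -k + (-2 + k)/(2*k) (s(k) = (-2 + k)/((2*k)) - k = (-2 + k)*(1/(2*k)) - k = (-2 + k)/(2*k) - k = -k + (-2 + k)/(2*k))
s(-9)*(16 + w) = (1/2 - 1*(-9) - 1/(-9))*(16 - 113) = (1/2 + 9 - 1*(-1/9))*(-97) = (1/2 + 9 + 1/9)*(-97) = (173/18)*(-97) = -16781/18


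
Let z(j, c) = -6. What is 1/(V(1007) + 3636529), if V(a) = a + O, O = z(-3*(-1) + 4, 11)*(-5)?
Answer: 1/3637566 ≈ 2.7491e-7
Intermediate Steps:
O = 30 (O = -6*(-5) = 30)
V(a) = 30 + a (V(a) = a + 30 = 30 + a)
1/(V(1007) + 3636529) = 1/((30 + 1007) + 3636529) = 1/(1037 + 3636529) = 1/3637566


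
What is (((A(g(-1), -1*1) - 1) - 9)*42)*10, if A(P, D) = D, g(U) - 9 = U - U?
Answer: -4620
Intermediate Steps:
g(U) = 9 (g(U) = 9 + (U - U) = 9 + 0 = 9)
(((A(g(-1), -1*1) - 1) - 9)*42)*10 = (((-1*1 - 1) - 9)*42)*10 = (((-1 - 1) - 9)*42)*10 = ((-2 - 9)*42)*10 = -11*42*10 = -462*10 = -4620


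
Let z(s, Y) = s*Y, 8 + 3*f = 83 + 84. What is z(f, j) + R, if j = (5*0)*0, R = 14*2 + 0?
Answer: 28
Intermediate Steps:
R = 28 (R = 28 + 0 = 28)
f = 53 (f = -8/3 + (83 + 84)/3 = -8/3 + (1/3)*167 = -8/3 + 167/3 = 53)
j = 0 (j = 0*0 = 0)
z(s, Y) = Y*s
z(f, j) + R = 0*53 + 28 = 0 + 28 = 28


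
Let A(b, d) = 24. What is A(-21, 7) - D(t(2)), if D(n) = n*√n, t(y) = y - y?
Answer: 24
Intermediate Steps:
t(y) = 0
D(n) = n^(3/2)
A(-21, 7) - D(t(2)) = 24 - 0^(3/2) = 24 - 1*0 = 24 + 0 = 24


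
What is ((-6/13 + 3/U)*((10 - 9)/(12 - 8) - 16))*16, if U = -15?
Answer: 10836/65 ≈ 166.71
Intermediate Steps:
((-6/13 + 3/U)*((10 - 9)/(12 - 8) - 16))*16 = ((-6/13 + 3/(-15))*((10 - 9)/(12 - 8) - 16))*16 = ((-6*1/13 + 3*(-1/15))*(1/4 - 16))*16 = ((-6/13 - ⅕)*(1*(¼) - 16))*16 = -43*(¼ - 16)/65*16 = -43/65*(-63/4)*16 = (2709/260)*16 = 10836/65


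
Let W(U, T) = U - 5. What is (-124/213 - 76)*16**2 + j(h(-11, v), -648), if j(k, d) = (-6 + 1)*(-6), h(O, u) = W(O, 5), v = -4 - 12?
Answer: -4169482/213 ≈ -19575.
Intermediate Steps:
v = -16
W(U, T) = -5 + U
h(O, u) = -5 + O
j(k, d) = 30 (j(k, d) = -5*(-6) = 30)
(-124/213 - 76)*16**2 + j(h(-11, v), -648) = (-124/213 - 76)*16**2 + 30 = (-124*1/213 - 76)*256 + 30 = (-124/213 - 76)*256 + 30 = -16312/213*256 + 30 = -4175872/213 + 30 = -4169482/213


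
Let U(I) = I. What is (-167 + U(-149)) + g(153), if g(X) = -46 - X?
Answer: -515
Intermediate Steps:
(-167 + U(-149)) + g(153) = (-167 - 149) + (-46 - 1*153) = -316 + (-46 - 153) = -316 - 199 = -515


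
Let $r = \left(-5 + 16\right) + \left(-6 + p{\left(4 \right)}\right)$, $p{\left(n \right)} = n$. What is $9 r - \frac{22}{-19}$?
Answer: $\frac{1561}{19} \approx 82.158$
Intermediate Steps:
$r = 9$ ($r = \left(-5 + 16\right) + \left(-6 + 4\right) = 11 - 2 = 9$)
$9 r - \frac{22}{-19} = 9 \cdot 9 - \frac{22}{-19} = 81 - - \frac{22}{19} = 81 + \frac{22}{19} = \frac{1561}{19}$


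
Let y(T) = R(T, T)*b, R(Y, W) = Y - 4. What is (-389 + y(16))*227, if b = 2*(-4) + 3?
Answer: -101923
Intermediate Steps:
R(Y, W) = -4 + Y
b = -5 (b = -8 + 3 = -5)
y(T) = 20 - 5*T (y(T) = (-4 + T)*(-5) = 20 - 5*T)
(-389 + y(16))*227 = (-389 + (20 - 5*16))*227 = (-389 + (20 - 80))*227 = (-389 - 60)*227 = -449*227 = -101923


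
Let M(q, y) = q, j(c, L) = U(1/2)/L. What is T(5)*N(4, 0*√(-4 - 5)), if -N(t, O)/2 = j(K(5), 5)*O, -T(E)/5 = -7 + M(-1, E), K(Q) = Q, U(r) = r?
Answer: 0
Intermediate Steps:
j(c, L) = 1/(2*L)
T(E) = 40 (T(E) = -5*(-7 - 1) = -5*(-8) = 40)
N(t, O) = -O/5 (N(t, O) = -2*(½)/5*O = -2*(½)*(⅕)*O = -O/5)
T(5)*N(4, 0*√(-4 - 5)) = 40*(-0*√(-4 - 5)) = 40*(-0*√(-9)) = 40*(-0*3*I) = 40*(-⅕*0) = 40*0 = 0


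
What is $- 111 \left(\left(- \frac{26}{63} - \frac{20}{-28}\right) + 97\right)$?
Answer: $- \frac{226810}{21} \approx -10800.0$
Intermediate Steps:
$- 111 \left(\left(- \frac{26}{63} - \frac{20}{-28}\right) + 97\right) = - 111 \left(\left(\left(-26\right) \frac{1}{63} - - \frac{5}{7}\right) + 97\right) = - 111 \left(\left(- \frac{26}{63} + \frac{5}{7}\right) + 97\right) = - 111 \left(\frac{19}{63} + 97\right) = \left(-111\right) \frac{6130}{63} = - \frac{226810}{21}$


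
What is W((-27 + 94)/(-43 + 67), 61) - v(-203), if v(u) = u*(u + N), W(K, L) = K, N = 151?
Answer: -253277/24 ≈ -10553.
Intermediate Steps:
v(u) = u*(151 + u) (v(u) = u*(u + 151) = u*(151 + u))
W((-27 + 94)/(-43 + 67), 61) - v(-203) = (-27 + 94)/(-43 + 67) - (-203)*(151 - 203) = 67/24 - (-203)*(-52) = 67*(1/24) - 1*10556 = 67/24 - 10556 = -253277/24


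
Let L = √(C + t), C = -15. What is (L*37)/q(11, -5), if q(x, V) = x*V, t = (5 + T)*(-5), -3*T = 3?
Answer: -37*I*√35/55 ≈ -3.9799*I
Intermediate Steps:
T = -1 (T = -⅓*3 = -1)
t = -20 (t = (5 - 1)*(-5) = 4*(-5) = -20)
q(x, V) = V*x
L = I*√35 (L = √(-15 - 20) = √(-35) = I*√35 ≈ 5.9161*I)
(L*37)/q(11, -5) = ((I*√35)*37)/((-5*11)) = (37*I*√35)/(-55) = (37*I*√35)*(-1/55) = -37*I*√35/55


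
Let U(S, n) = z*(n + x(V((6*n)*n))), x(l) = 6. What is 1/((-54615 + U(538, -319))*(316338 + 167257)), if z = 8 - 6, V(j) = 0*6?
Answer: -1/26714271395 ≈ -3.7433e-11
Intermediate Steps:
V(j) = 0
z = 2
U(S, n) = 12 + 2*n (U(S, n) = 2*(n + 6) = 2*(6 + n) = 12 + 2*n)
1/((-54615 + U(538, -319))*(316338 + 167257)) = 1/((-54615 + (12 + 2*(-319)))*(316338 + 167257)) = 1/((-54615 + (12 - 638))*483595) = 1/((-54615 - 626)*483595) = 1/(-55241*483595) = 1/(-26714271395) = -1/26714271395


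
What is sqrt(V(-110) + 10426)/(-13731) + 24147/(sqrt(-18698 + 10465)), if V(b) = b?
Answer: -2*sqrt(2579)/13731 - 24147*I*sqrt(8233)/8233 ≈ -0.007397 - 266.12*I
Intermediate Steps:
sqrt(V(-110) + 10426)/(-13731) + 24147/(sqrt(-18698 + 10465)) = sqrt(-110 + 10426)/(-13731) + 24147/(sqrt(-18698 + 10465)) = sqrt(10316)*(-1/13731) + 24147/(sqrt(-8233)) = (2*sqrt(2579))*(-1/13731) + 24147/((I*sqrt(8233))) = -2*sqrt(2579)/13731 + 24147*(-I*sqrt(8233)/8233) = -2*sqrt(2579)/13731 - 24147*I*sqrt(8233)/8233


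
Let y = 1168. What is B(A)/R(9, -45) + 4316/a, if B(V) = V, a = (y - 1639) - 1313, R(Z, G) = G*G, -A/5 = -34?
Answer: -421831/180630 ≈ -2.3353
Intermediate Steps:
A = 170 (A = -5*(-34) = 170)
R(Z, G) = G**2
a = -1784 (a = (1168 - 1639) - 1313 = -471 - 1313 = -1784)
B(A)/R(9, -45) + 4316/a = 170/((-45)**2) + 4316/(-1784) = 170/2025 + 4316*(-1/1784) = 170*(1/2025) - 1079/446 = 34/405 - 1079/446 = -421831/180630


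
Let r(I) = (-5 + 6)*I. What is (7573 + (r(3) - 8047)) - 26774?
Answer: -27245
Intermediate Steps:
r(I) = I (r(I) = 1*I = I)
(7573 + (r(3) - 8047)) - 26774 = (7573 + (3 - 8047)) - 26774 = (7573 - 8044) - 26774 = -471 - 26774 = -27245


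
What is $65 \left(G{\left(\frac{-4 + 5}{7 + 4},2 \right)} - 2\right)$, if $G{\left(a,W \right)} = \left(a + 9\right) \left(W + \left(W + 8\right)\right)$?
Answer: $\frac{76570}{11} \approx 6960.9$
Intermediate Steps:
$G{\left(a,W \right)} = \left(8 + 2 W\right) \left(9 + a\right)$ ($G{\left(a,W \right)} = \left(9 + a\right) \left(W + \left(8 + W\right)\right) = \left(9 + a\right) \left(8 + 2 W\right) = \left(8 + 2 W\right) \left(9 + a\right)$)
$65 \left(G{\left(\frac{-4 + 5}{7 + 4},2 \right)} - 2\right) = 65 \left(\left(72 + 8 \frac{-4 + 5}{7 + 4} + 18 \cdot 2 + 2 \cdot 2 \frac{-4 + 5}{7 + 4}\right) - 2\right) = 65 \left(\left(72 + 8 \cdot 1 \cdot \frac{1}{11} + 36 + 2 \cdot 2 \cdot 1 \cdot \frac{1}{11}\right) - 2\right) = 65 \left(\left(72 + 8 \cdot \frac{1}{11} + 36 + 2 \cdot 2 \cdot \frac{1}{11}\right) - 2\right) = 65 \left(\left(72 + \frac{8}{11} + 36 + \frac{4}{11}\right) - 2\right) = 65 \left(\frac{1200}{11} - 2\right) = 65 \cdot \frac{1178}{11} = \frac{76570}{11}$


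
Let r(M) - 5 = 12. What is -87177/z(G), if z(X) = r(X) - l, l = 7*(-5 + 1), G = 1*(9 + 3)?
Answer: -29059/15 ≈ -1937.3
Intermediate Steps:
G = 12 (G = 1*12 = 12)
r(M) = 17 (r(M) = 5 + 12 = 17)
l = -28 (l = 7*(-4) = -28)
z(X) = 45 (z(X) = 17 - 1*(-28) = 17 + 28 = 45)
-87177/z(G) = -87177/45 = -87177*1/45 = -29059/15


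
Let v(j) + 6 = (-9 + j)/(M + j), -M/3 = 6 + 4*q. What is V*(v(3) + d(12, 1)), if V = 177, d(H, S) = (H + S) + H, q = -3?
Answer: 23187/7 ≈ 3312.4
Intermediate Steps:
M = 18 (M = -3*(6 + 4*(-3)) = -3*(6 - 12) = -3*(-6) = 18)
v(j) = -6 + (-9 + j)/(18 + j)
d(H, S) = S + 2*H
V*(v(3) + d(12, 1)) = 177*((-117 - 5*3)/(18 + 3) + (1 + 2*12)) = 177*((-117 - 15)/21 + (1 + 24)) = 177*((1/21)*(-132) + 25) = 177*(-44/7 + 25) = 177*(131/7) = 23187/7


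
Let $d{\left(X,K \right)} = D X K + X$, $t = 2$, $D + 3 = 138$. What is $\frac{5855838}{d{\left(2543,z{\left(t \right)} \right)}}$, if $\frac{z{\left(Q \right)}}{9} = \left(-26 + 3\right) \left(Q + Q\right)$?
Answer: $- \frac{5855838}{284253997} \approx -0.020601$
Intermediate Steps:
$D = 135$ ($D = -3 + 138 = 135$)
$z{\left(Q \right)} = - 414 Q$ ($z{\left(Q \right)} = 9 \left(-26 + 3\right) \left(Q + Q\right) = 9 \left(- 23 \cdot 2 Q\right) = 9 \left(- 46 Q\right) = - 414 Q$)
$d{\left(X,K \right)} = X + 135 K X$ ($d{\left(X,K \right)} = 135 X K + X = 135 K X + X = X + 135 K X$)
$\frac{5855838}{d{\left(2543,z{\left(t \right)} \right)}} = \frac{5855838}{2543 \left(1 + 135 \left(\left(-414\right) 2\right)\right)} = \frac{5855838}{2543 \left(1 + 135 \left(-828\right)\right)} = \frac{5855838}{2543 \left(1 - 111780\right)} = \frac{5855838}{2543 \left(-111779\right)} = \frac{5855838}{-284253997} = 5855838 \left(- \frac{1}{284253997}\right) = - \frac{5855838}{284253997}$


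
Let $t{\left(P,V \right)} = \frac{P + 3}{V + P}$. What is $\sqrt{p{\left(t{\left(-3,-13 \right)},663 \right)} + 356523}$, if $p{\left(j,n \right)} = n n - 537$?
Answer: $3 \sqrt{88395} \approx 891.94$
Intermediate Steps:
$t{\left(P,V \right)} = \frac{3 + P}{P + V}$
$p{\left(j,n \right)} = -537 + n^{2}$ ($p{\left(j,n \right)} = n^{2} - 537 = -537 + n^{2}$)
$\sqrt{p{\left(t{\left(-3,-13 \right)},663 \right)} + 356523} = \sqrt{\left(-537 + 663^{2}\right) + 356523} = \sqrt{\left(-537 + 439569\right) + 356523} = \sqrt{439032 + 356523} = \sqrt{795555} = 3 \sqrt{88395}$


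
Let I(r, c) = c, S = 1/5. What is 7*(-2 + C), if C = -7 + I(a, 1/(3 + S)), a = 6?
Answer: -973/16 ≈ -60.813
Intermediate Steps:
S = ⅕ ≈ 0.20000
C = -107/16 (C = -7 + 1/(3 + ⅕) = -7 + 1/(16/5) = -7 + 5/16 = -107/16 ≈ -6.6875)
7*(-2 + C) = 7*(-2 - 107/16) = 7*(-139/16) = -973/16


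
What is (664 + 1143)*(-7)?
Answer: -12649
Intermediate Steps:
(664 + 1143)*(-7) = 1807*(-7) = -12649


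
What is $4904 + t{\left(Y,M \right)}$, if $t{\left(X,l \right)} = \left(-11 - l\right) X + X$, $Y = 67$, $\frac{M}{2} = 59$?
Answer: $-3672$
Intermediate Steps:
$M = 118$ ($M = 2 \cdot 59 = 118$)
$t{\left(X,l \right)} = X + X \left(-11 - l\right)$ ($t{\left(X,l \right)} = X \left(-11 - l\right) + X = X + X \left(-11 - l\right)$)
$4904 + t{\left(Y,M \right)} = 4904 - 67 \left(10 + 118\right) = 4904 - 67 \cdot 128 = 4904 - 8576 = -3672$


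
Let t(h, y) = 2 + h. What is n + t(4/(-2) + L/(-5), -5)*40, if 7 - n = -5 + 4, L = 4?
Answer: -24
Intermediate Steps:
n = 8 (n = 7 - (-5 + 4) = 7 - 1*(-1) = 7 + 1 = 8)
n + t(4/(-2) + L/(-5), -5)*40 = 8 + (2 + (4/(-2) + 4/(-5)))*40 = 8 + (2 + (4*(-1/2) + 4*(-1/5)))*40 = 8 + (2 + (-2 - 4/5))*40 = 8 + (2 - 14/5)*40 = 8 - 4/5*40 = 8 - 32 = -24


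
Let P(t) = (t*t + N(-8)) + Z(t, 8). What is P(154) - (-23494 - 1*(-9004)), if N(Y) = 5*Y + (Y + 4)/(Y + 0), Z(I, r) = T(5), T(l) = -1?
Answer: 76331/2 ≈ 38166.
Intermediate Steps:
Z(I, r) = -1
N(Y) = 5*Y + (4 + Y)/Y
P(t) = -81/2 + t² (P(t) = (t*t + (1 + 4/(-8) + 5*(-8))) - 1 = (t² + (1 + 4*(-⅛) - 40)) - 1 = (t² + (1 - ½ - 40)) - 1 = (t² - 79/2) - 1 = (-79/2 + t²) - 1 = -81/2 + t²)
P(154) - (-23494 - 1*(-9004)) = (-81/2 + 154²) - (-23494 - 1*(-9004)) = (-81/2 + 23716) - (-23494 + 9004) = 47351/2 - 1*(-14490) = 47351/2 + 14490 = 76331/2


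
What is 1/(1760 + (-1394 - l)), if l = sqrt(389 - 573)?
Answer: 183/67070 + I*sqrt(46)/67070 ≈ 0.0027285 + 0.00010112*I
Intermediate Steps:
l = 2*I*sqrt(46) (l = sqrt(-184) = 2*I*sqrt(46) ≈ 13.565*I)
1/(1760 + (-1394 - l)) = 1/(1760 + (-1394 - 2*I*sqrt(46))) = 1/(366 - 2*I*sqrt(46))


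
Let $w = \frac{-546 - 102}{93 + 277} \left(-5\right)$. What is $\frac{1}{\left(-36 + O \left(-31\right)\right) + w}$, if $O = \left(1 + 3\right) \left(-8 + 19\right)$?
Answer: $- \frac{37}{51476} \approx -0.00071878$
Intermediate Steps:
$O = 44$ ($O = 4 \cdot 11 = 44$)
$w = \frac{324}{37}$ ($w = - \frac{648}{370} \left(-5\right) = \left(-648\right) \frac{1}{370} \left(-5\right) = \left(- \frac{324}{185}\right) \left(-5\right) = \frac{324}{37} \approx 8.7568$)
$\frac{1}{\left(-36 + O \left(-31\right)\right) + w} = \frac{1}{\left(-36 + 44 \left(-31\right)\right) + \frac{324}{37}} = \frac{1}{\left(-36 - 1364\right) + \frac{324}{37}} = \frac{1}{-1400 + \frac{324}{37}} = \frac{1}{- \frac{51476}{37}} = - \frac{37}{51476}$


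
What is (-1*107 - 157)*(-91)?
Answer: 24024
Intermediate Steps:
(-1*107 - 157)*(-91) = (-107 - 157)*(-91) = -264*(-91) = 24024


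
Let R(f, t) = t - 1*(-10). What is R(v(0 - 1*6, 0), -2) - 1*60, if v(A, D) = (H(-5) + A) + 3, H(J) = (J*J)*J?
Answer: -52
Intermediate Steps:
H(J) = J³ (H(J) = J²*J = J³)
v(A, D) = -122 + A (v(A, D) = ((-5)³ + A) + 3 = (-125 + A) + 3 = -122 + A)
R(f, t) = 10 + t (R(f, t) = t + 10 = 10 + t)
R(v(0 - 1*6, 0), -2) - 1*60 = (10 - 2) - 1*60 = 8 - 60 = -52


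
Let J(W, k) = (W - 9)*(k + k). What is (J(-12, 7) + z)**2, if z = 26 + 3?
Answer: 70225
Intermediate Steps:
z = 29
J(W, k) = 2*k*(-9 + W) (J(W, k) = (-9 + W)*(2*k) = 2*k*(-9 + W))
(J(-12, 7) + z)**2 = (2*7*(-9 - 12) + 29)**2 = (2*7*(-21) + 29)**2 = (-294 + 29)**2 = (-265)**2 = 70225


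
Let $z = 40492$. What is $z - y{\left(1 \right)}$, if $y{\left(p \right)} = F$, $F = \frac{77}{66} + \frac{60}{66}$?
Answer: $\frac{2672335}{66} \approx 40490.0$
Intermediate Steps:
$F = \frac{137}{66}$ ($F = 77 \cdot \frac{1}{66} + 60 \cdot \frac{1}{66} = \frac{7}{6} + \frac{10}{11} = \frac{137}{66} \approx 2.0758$)
$y{\left(p \right)} = \frac{137}{66}$
$z - y{\left(1 \right)} = 40492 - \frac{137}{66} = \frac{2672335}{66}$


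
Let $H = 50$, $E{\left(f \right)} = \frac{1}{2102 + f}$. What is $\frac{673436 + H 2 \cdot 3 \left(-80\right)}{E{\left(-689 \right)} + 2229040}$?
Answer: $\frac{917653068}{3149633521} \approx 0.29135$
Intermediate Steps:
$\frac{673436 + H 2 \cdot 3 \left(-80\right)}{E{\left(-689 \right)} + 2229040} = \frac{673436 + 50 \cdot 2 \cdot 3 \left(-80\right)}{\frac{1}{2102 - 689} + 2229040} = \frac{673436 + 50 \cdot 6 \left(-80\right)}{\frac{1}{1413} + 2229040} = \frac{673436 + 300 \left(-80\right)}{\frac{1}{1413} + 2229040} = \frac{673436 - 24000}{\frac{3149633521}{1413}} = 649436 \cdot \frac{1413}{3149633521} = \frac{917653068}{3149633521}$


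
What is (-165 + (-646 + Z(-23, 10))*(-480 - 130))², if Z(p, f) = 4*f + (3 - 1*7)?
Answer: 138335644225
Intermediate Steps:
Z(p, f) = -4 + 4*f (Z(p, f) = 4*f + (3 - 7) = 4*f - 4 = -4 + 4*f)
(-165 + (-646 + Z(-23, 10))*(-480 - 130))² = (-165 + (-646 + (-4 + 4*10))*(-480 - 130))² = (-165 + (-646 + (-4 + 40))*(-610))² = (-165 + (-646 + 36)*(-610))² = (-165 - 610*(-610))² = (-165 + 372100)² = 371935² = 138335644225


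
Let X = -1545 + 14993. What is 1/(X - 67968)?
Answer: -1/54520 ≈ -1.8342e-5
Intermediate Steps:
X = 13448
1/(X - 67968) = 1/(13448 - 67968) = 1/(-54520) = -1/54520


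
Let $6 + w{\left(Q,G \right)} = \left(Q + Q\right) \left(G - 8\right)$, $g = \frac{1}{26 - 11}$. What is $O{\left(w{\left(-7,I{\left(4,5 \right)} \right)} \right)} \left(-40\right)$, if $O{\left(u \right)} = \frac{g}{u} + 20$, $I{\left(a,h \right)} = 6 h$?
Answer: $- \frac{376796}{471} \approx -799.99$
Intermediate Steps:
$g = \frac{1}{15} \approx 0.066667$
$w{\left(Q,G \right)} = -6 + 2 Q \left(-8 + G\right)$ ($w{\left(Q,G \right)} = -6 + \left(Q + Q\right) \left(G - 8\right) = -6 + 2 Q \left(-8 + G\right)$)
$O{\left(u \right)} = 20 + \frac{1}{15 u}$ ($O{\left(u \right)} = \frac{1}{15 u} + 20 = 20 + \frac{1}{15 u}$)
$O{\left(w{\left(-7,I{\left(4,5 \right)} \right)} \right)} \left(-40\right) = \left(20 + \frac{1}{15 \left(-6 - -112 + 2 \cdot 6 \cdot 5 \left(-7\right)\right)}\right) \left(-40\right) = \left(20 + \frac{1}{15 \left(-6 + 112 + 2 \cdot 30 \left(-7\right)\right)}\right) \left(-40\right) = \left(20 + \frac{1}{15 \left(-6 + 112 - 420\right)}\right) \left(-40\right) = \left(20 + \frac{1}{15 \left(-314\right)}\right) \left(-40\right) = \left(20 + \frac{1}{15} \left(- \frac{1}{314}\right)\right) \left(-40\right) = \left(20 - \frac{1}{4710}\right) \left(-40\right) = \frac{94199}{4710} \left(-40\right) = - \frac{376796}{471}$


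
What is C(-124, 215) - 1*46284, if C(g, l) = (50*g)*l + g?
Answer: -1379408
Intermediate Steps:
C(g, l) = g + 50*g*l (C(g, l) = 50*g*l + g = g + 50*g*l)
C(-124, 215) - 1*46284 = -124*(1 + 50*215) - 1*46284 = -124*(1 + 10750) - 46284 = -124*10751 - 46284 = -1333124 - 46284 = -1379408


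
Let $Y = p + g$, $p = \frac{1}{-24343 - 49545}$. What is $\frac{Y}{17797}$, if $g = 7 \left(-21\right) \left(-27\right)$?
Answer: $\frac{293261471}{1314984736} \approx 0.22302$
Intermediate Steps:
$p = - \frac{1}{73888}$ ($p = \frac{1}{-73888} = - \frac{1}{73888} \approx -1.3534 \cdot 10^{-5}$)
$g = 3969$ ($g = \left(-147\right) \left(-27\right) = 3969$)
$Y = \frac{293261471}{73888}$ ($Y = - \frac{1}{73888} + 3969 = \frac{293261471}{73888} \approx 3969.0$)
$\frac{Y}{17797} = \frac{293261471}{73888 \cdot 17797} = \frac{293261471}{73888} \cdot \frac{1}{17797} = \frac{293261471}{1314984736}$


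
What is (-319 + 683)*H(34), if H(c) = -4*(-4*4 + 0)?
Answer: 23296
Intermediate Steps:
H(c) = 64 (H(c) = -4*(-16 + 0) = -4*(-16) = 64)
(-319 + 683)*H(34) = (-319 + 683)*64 = 364*64 = 23296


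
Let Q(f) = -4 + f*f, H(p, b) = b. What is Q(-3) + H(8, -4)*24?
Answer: -91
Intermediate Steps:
Q(f) = -4 + f²
Q(-3) + H(8, -4)*24 = (-4 + (-3)²) - 4*24 = (-4 + 9) - 96 = 5 - 96 = -91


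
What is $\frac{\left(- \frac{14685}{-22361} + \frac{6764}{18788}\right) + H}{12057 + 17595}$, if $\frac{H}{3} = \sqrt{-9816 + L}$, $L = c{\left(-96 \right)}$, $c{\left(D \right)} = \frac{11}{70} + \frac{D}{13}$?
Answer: $\frac{26696974}{778584550821} + \frac{i \sqrt{8134614670}}{8994440} \approx 3.4289 \cdot 10^{-5} + 0.010028 i$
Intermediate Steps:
$c{\left(D \right)} = \frac{11}{70} + \frac{D}{13}$ ($c{\left(D \right)} = 11 \cdot \frac{1}{70} + D \frac{1}{13} = \frac{11}{70} + \frac{D}{13}$)
$L = - \frac{6577}{910}$ ($L = \frac{11}{70} + \frac{1}{13} \left(-96\right) = \frac{11}{70} - \frac{96}{13} = - \frac{6577}{910} \approx -7.2275$)
$H = \frac{3 i \sqrt{8134614670}}{910}$ ($H = 3 \sqrt{-9816 - \frac{6577}{910}} = 3 \sqrt{- \frac{8939137}{910}} = 3 \frac{i \sqrt{8134614670}}{910} = \frac{3 i \sqrt{8134614670}}{910} \approx 297.34 i$)
$\frac{\left(- \frac{14685}{-22361} + \frac{6764}{18788}\right) + H}{12057 + 17595} = \frac{\left(- \frac{14685}{-22361} + \frac{6764}{18788}\right) + \frac{3 i \sqrt{8134614670}}{910}}{12057 + 17595} = \frac{\left(\left(-14685\right) \left(- \frac{1}{22361}\right) + 6764 \cdot \frac{1}{18788}\right) + \frac{3 i \sqrt{8134614670}}{910}}{29652} = \left(\left(\frac{14685}{22361} + \frac{1691}{4697}\right) + \frac{3 i \sqrt{8134614670}}{910}\right) \frac{1}{29652} = \left(\frac{106787896}{105029617} + \frac{3 i \sqrt{8134614670}}{910}\right) \frac{1}{29652} = \frac{26696974}{778584550821} + \frac{i \sqrt{8134614670}}{8994440}$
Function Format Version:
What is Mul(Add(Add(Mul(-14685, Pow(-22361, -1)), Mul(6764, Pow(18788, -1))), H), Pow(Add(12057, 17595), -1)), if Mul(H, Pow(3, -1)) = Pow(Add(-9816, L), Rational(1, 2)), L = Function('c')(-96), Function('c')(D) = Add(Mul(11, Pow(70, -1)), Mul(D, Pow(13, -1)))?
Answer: Add(Rational(26696974, 778584550821), Mul(Rational(1, 8994440), I, Pow(8134614670, Rational(1, 2)))) ≈ Add(3.4289e-5, Mul(0.010028, I))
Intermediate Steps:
Function('c')(D) = Add(Rational(11, 70), Mul(Rational(1, 13), D)) (Function('c')(D) = Add(Mul(11, Rational(1, 70)), Mul(D, Rational(1, 13))) = Add(Rational(11, 70), Mul(Rational(1, 13), D)))
L = Rational(-6577, 910) (L = Add(Rational(11, 70), Mul(Rational(1, 13), -96)) = Add(Rational(11, 70), Rational(-96, 13)) = Rational(-6577, 910) ≈ -7.2275)
H = Mul(Rational(3, 910), I, Pow(8134614670, Rational(1, 2))) (H = Mul(3, Pow(Add(-9816, Rational(-6577, 910)), Rational(1, 2))) = Mul(3, Pow(Rational(-8939137, 910), Rational(1, 2))) = Mul(3, Mul(Rational(1, 910), I, Pow(8134614670, Rational(1, 2)))) = Mul(Rational(3, 910), I, Pow(8134614670, Rational(1, 2))) ≈ Mul(297.34, I))
Mul(Add(Add(Mul(-14685, Pow(-22361, -1)), Mul(6764, Pow(18788, -1))), H), Pow(Add(12057, 17595), -1)) = Mul(Add(Add(Mul(-14685, Pow(-22361, -1)), Mul(6764, Pow(18788, -1))), Mul(Rational(3, 910), I, Pow(8134614670, Rational(1, 2)))), Pow(Add(12057, 17595), -1)) = Mul(Add(Add(Mul(-14685, Rational(-1, 22361)), Mul(6764, Rational(1, 18788))), Mul(Rational(3, 910), I, Pow(8134614670, Rational(1, 2)))), Pow(29652, -1)) = Mul(Add(Add(Rational(14685, 22361), Rational(1691, 4697)), Mul(Rational(3, 910), I, Pow(8134614670, Rational(1, 2)))), Rational(1, 29652)) = Mul(Add(Rational(106787896, 105029617), Mul(Rational(3, 910), I, Pow(8134614670, Rational(1, 2)))), Rational(1, 29652)) = Add(Rational(26696974, 778584550821), Mul(Rational(1, 8994440), I, Pow(8134614670, Rational(1, 2))))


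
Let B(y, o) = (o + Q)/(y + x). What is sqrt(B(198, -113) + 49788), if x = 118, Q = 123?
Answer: 7*sqrt(25365478)/158 ≈ 223.13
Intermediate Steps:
B(y, o) = (123 + o)/(118 + y) (B(y, o) = (o + 123)/(y + 118) = (123 + o)/(118 + y))
sqrt(B(198, -113) + 49788) = sqrt((123 - 113)/(118 + 198) + 49788) = sqrt(10/316 + 49788) = sqrt((1/316)*10 + 49788) = sqrt(5/158 + 49788) = sqrt(7866509/158) = 7*sqrt(25365478)/158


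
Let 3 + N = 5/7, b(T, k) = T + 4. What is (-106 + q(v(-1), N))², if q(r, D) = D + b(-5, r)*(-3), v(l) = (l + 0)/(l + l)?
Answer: 543169/49 ≈ 11085.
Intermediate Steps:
b(T, k) = 4 + T
N = -16/7 (N = -3 + 5/7 = -16/7 ≈ -2.2857)
v(l) = ½ (v(l) = l/((2*l)) = l*(1/(2*l)) = ½)
q(r, D) = 3 + D (q(r, D) = D + (4 - 5)*(-3) = D - 1*(-3) = D + 3 = 3 + D)
(-106 + q(v(-1), N))² = (-106 + (3 - 16/7))² = (-106 + 5/7)² = (-737/7)² = 543169/49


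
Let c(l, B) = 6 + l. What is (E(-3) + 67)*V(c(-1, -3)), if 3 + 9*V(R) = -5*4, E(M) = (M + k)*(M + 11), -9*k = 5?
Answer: -7981/81 ≈ -98.531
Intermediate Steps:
k = -5/9 (k = -⅑*5 = -5/9 ≈ -0.55556)
E(M) = (11 + M)*(-5/9 + M) (E(M) = (M - 5/9)*(M + 11) = (-5/9 + M)*(11 + M) = (11 + M)*(-5/9 + M))
V(R) = -23/9 (V(R) = -⅓ + (-5*4)/9 = -⅓ + (⅑)*(-20) = -⅓ - 20/9 = -23/9)
(E(-3) + 67)*V(c(-1, -3)) = ((-55/9 + (-3)² + (94/9)*(-3)) + 67)*(-23/9) = ((-55/9 + 9 - 94/3) + 67)*(-23/9) = (-256/9 + 67)*(-23/9) = (347/9)*(-23/9) = -7981/81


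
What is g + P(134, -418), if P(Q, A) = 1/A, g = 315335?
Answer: 131810029/418 ≈ 3.1534e+5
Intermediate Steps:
g + P(134, -418) = 315335 + 1/(-418) = 315335 - 1/418 = 131810029/418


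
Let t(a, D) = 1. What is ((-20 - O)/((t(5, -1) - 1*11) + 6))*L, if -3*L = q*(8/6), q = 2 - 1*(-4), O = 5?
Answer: -50/3 ≈ -16.667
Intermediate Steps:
q = 6 (q = 2 + 4 = 6)
L = -8/3 (L = -2*8/6 = -2*8*(⅙) = -2*4/3 = -⅓*8 = -8/3 ≈ -2.6667)
((-20 - O)/((t(5, -1) - 1*11) + 6))*L = ((-20 - 1*5)/((1 - 1*11) + 6))*(-8/3) = ((-20 - 5)/((1 - 11) + 6))*(-8/3) = (-25/(-10 + 6))*(-8/3) = (-25/(-4))*(-8/3) = -¼*(-25)*(-8/3) = (25/4)*(-8/3) = -50/3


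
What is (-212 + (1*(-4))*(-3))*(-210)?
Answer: 42000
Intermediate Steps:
(-212 + (1*(-4))*(-3))*(-210) = (-212 - 4*(-3))*(-210) = (-212 + 12)*(-210) = -200*(-210) = 42000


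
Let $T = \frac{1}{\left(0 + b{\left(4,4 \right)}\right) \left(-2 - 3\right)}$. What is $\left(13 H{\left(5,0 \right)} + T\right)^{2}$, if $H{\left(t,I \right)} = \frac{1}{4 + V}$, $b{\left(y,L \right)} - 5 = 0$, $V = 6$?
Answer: $\frac{3969}{2500} \approx 1.5876$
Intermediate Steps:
$b{\left(y,L \right)} = 5$ ($b{\left(y,L \right)} = 5 + 0 = 5$)
$H{\left(t,I \right)} = \frac{1}{10}$ ($H{\left(t,I \right)} = \frac{1}{4 + 6} = \frac{1}{10}$)
$T = - \frac{1}{25}$ ($T = \frac{1}{\left(0 + 5\right) \left(-2 - 3\right)} = \frac{1}{5 \left(-2 - 3\right)} = \frac{1}{5 \left(-5\right)} = \frac{1}{-25} = - \frac{1}{25} \approx -0.04$)
$\left(13 H{\left(5,0 \right)} + T\right)^{2} = \left(13 \cdot \frac{1}{10} - \frac{1}{25}\right)^{2} = \left(\frac{13}{10} - \frac{1}{25}\right)^{2} = \left(\frac{63}{50}\right)^{2} = \frac{3969}{2500}$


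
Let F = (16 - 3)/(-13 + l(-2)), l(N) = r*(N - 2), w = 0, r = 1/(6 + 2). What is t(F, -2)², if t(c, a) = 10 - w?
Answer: 100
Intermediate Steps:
r = ⅛ (r = 1/8 = ⅛ ≈ 0.12500)
l(N) = -¼ + N/8 (l(N) = (N - 2)/8 = (-2 + N)/8 = -¼ + N/8)
F = -26/27 (F = (16 - 3)/(-13 + (-¼ + (⅛)*(-2))) = 13/(-13 + (-¼ - ¼)) = 13/(-13 - ½) = 13/(-27/2) = 13*(-2/27) = -26/27 ≈ -0.96296)
t(c, a) = 10 (t(c, a) = 10 - 1*0 = 10 + 0 = 10)
t(F, -2)² = 10² = 100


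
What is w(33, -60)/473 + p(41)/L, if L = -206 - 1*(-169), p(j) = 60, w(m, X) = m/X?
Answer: -51637/31820 ≈ -1.6228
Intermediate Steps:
L = -37 (L = -206 + 169 = -37)
w(33, -60)/473 + p(41)/L = (33/(-60))/473 + 60/(-37) = (33*(-1/60))*(1/473) + 60*(-1/37) = -11/20*1/473 - 60/37 = -1/860 - 60/37 = -51637/31820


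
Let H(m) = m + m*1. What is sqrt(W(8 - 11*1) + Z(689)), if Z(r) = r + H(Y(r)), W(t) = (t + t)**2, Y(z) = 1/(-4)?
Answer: 3*sqrt(322)/2 ≈ 26.917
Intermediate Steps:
Y(z) = -1/4
H(m) = 2*m (H(m) = m + m = 2*m)
W(t) = 4*t**2 (W(t) = (2*t)**2 = 4*t**2)
Z(r) = -1/2 + r (Z(r) = r + 2*(-1/4) = r - 1/2 = -1/2 + r)
sqrt(W(8 - 11*1) + Z(689)) = sqrt(4*(8 - 11*1)**2 + (-1/2 + 689)) = sqrt(4*(8 - 11)**2 + 1377/2) = sqrt(4*(-3)**2 + 1377/2) = sqrt(4*9 + 1377/2) = sqrt(36 + 1377/2) = sqrt(1449/2) = 3*sqrt(322)/2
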